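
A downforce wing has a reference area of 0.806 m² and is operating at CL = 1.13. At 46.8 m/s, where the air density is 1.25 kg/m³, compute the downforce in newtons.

L = 1250 N

Dynamic pressure q = ½ρv² = ½ × 1.25 × 46.8² = 1369 Pa.
L = q·S·CL = 1369 × 0.806 × 1.13 = 1250 N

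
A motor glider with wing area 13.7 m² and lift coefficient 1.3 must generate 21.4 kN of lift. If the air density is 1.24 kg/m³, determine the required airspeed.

v = 44 m/s

L = ½ρv²S·CL ⇒ v = √(2L/(ρ·S·CL))
v = √(2 × 21400 / (1.24 × 13.7 × 1.3)) = √1938 = 44 m/s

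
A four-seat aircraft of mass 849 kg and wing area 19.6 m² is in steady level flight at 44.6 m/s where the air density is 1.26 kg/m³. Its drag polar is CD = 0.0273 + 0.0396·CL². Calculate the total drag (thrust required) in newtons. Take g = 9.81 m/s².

Level flight ⇒ L = W = m·g = 849 × 9.81 = 8328.7 N.
q = ½ρv² = ½ × 1.26 × 44.6² = 1253 Pa.
CL = 2W/(ρv²S) = 2×8328.7/(1.26×44.6²×19.6) = 0.3391.
CD = 0.0273 + 0.0396 × 0.3391² = 0.03185.
D = q·S·CD = 1253 × 19.6 × 0.03185 = 782.4 N

D = 782 N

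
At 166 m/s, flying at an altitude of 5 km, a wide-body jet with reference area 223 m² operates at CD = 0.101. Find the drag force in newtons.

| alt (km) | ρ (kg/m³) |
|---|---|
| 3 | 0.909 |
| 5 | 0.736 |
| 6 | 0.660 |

At 5 km, from the table: ρ = 0.736 kg/m³.
D = ½ρv²S·CD = ½ × 0.736 × 166² × 223 × 0.101 = 2.28×10^5 N ≈ 228 kN

D = 2.28×10^5 N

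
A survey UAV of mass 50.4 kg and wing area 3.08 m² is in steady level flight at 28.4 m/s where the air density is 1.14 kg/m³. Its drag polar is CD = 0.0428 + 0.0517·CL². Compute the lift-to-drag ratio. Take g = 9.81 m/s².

Level flight ⇒ L = W = m·g = 50.4 × 9.81 = 494.42 N.
Dynamic pressure q = 0.5 × 1.14 × 28.4² = 459.7 Pa.
CL = 2W/(ρv²S) = 2×494.42/(1.14×28.4²×3.08) = 0.3492.
CD = 0.0428 + 0.0517 × 0.3492² = 0.0491.
L/D = CL/CD = 0.3492 / 0.0491 = 7.11

L/D = 7.11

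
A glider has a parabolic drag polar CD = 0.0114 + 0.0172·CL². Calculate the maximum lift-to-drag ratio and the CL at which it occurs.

For CD = CD0 + K·CL², (L/D)max occurs at CL* = √(CD0/K) and equals 1/(2√(K·CD0)).
(L/D)max = 1/(2√(0.0172 × 0.0114)) = 1/(2 × 0.014) = 35.7
CL* = √(0.0114/0.0172) = 0.814

(L/D)max = 35.7, at CL = 0.814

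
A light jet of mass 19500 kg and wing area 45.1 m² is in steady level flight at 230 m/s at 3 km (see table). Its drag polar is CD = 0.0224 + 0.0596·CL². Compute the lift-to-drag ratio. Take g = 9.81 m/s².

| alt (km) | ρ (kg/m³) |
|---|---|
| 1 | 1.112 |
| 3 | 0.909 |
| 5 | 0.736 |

At 3 km, from the table: ρ = 0.909 kg/m³.
In steady level flight, lift balances weight: W = mg = 19500 × 9.81 = 1.913×10^5 N.
Dynamic pressure q = 0.5 × 0.909 × 230² = 24040 Pa.
CL = W/(q·S) = 1.913×10^5 / (24040 × 45.1) = 0.1764.
CD = 0.0224 + 0.0596 × 0.1764² = 0.02425.
L/D = CL/CD = 0.1764 / 0.02425 = 7.27

L/D = 7.27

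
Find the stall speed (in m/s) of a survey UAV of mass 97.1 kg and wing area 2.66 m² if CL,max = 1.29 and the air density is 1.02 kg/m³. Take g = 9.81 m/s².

At stall, lift equals weight: L = W = m·g = 97.1 × 9.81 = 952.6 N.
V_stall = √(2W/(ρ·S·CL,max)) = √(2 × 952.6 / (1.02 × 2.66 × 1.29))
V_stall = √544.3 = 23.3 m/s

V_stall = 23.3 m/s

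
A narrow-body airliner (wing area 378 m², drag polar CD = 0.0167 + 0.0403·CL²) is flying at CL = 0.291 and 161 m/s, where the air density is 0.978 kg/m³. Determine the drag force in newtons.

CD = 0.0167 + 0.0403 × 0.291² = 0.02011
D = ½ρv²S·CD = ½ × 0.978 × 161² × 378 × 0.02011 = 96400 N

D = 96400 N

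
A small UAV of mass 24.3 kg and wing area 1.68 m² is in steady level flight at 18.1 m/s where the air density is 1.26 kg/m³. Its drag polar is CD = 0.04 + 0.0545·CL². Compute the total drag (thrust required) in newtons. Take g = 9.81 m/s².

D = 22.8 N

Level flight ⇒ L = W = m·g = 24.3 × 9.81 = 238.38 N.
q = ½ρv² = ½ × 1.26 × 18.1² = 206.4 Pa.
CL = 2W/(ρv²S) = 2×238.38/(1.26×18.1²×1.68) = 0.6875.
CD = 0.04 + 0.0545 × 0.6875² = 0.06576.
D = q·S·CD = 206.4 × 1.68 × 0.06576 = 22.8 N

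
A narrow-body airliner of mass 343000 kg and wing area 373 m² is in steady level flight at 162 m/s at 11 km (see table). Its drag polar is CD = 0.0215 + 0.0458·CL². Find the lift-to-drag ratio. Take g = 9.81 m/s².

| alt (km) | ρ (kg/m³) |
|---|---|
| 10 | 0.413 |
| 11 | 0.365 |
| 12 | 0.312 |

L/D = 10.2

At 11 km, from the table: ρ = 0.365 kg/m³.
Level flight ⇒ L = W = m·g = 343000 × 9.81 = 3.3648×10^6 N.
q = ½ρv² = ½ × 0.365 × 162² = 4790 Pa.
Required CL = L/(qS) = 3.3648×10^6/(4790·373) = 1.883.
CD = 0.0215 + 0.0458 × 1.883² = 0.184.
L/D = CL/CD = 1.883 / 0.184 = 10.2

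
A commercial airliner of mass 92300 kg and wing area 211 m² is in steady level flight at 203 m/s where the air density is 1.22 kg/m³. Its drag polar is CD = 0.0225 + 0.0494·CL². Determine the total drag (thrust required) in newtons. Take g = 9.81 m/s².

D = 1.27×10^5 N

In steady level flight, lift balances weight: W = mg = 92300 × 9.81 = 9.0546×10^5 N.
Dynamic pressure q = 0.5 × 1.22 × 203² = 25140 Pa.
CL = W/(q·S) = 9.0546×10^5 / (25140 × 211) = 0.1707.
CD = 0.0225 + 0.0494 × 0.1707² = 0.02394.
D = q·S·CD = 25140 × 211 × 0.02394 = 1.27×10^5 N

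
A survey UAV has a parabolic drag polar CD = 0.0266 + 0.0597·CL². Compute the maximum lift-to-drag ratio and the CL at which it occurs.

(L/D)max = 12.5, at CL = 0.668

For CD = CD0 + K·CL², (L/D)max occurs at CL* = √(CD0/K) and equals 1/(2√(K·CD0)).
(L/D)max = 1/(2√(0.0597 × 0.0266)) = 1/(2 × 0.03985) = 12.5
CL* = √(0.0266/0.0597) = 0.668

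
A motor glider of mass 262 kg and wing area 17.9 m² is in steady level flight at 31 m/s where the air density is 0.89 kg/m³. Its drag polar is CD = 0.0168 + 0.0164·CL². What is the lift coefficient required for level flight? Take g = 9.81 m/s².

Weight W = mg = 262 × 9.81 = 2570.2 N; in level flight L = W.
q = ½ρv² = ½ × 0.89 × 31² = 427.6 Pa.
CL = 2W/(ρv²S) = 2×2570.2/(0.89×31²×17.9) = 0.3358.

CL = 0.336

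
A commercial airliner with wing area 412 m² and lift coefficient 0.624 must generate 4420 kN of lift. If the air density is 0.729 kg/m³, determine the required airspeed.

L = ½ρv²S·CL ⇒ v = √(2L/(ρ·S·CL))
v = √(2 × 4.42×10^6 / (0.729 × 412 × 0.624)) = √47170 = 217 m/s

v = 217 m/s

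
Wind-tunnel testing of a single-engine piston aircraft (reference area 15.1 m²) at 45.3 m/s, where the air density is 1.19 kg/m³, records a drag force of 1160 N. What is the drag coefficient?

CD = 0.0629

From D = ½ρv²S·CD, rearranging gives CD = 2D/(ρv²S).
CD = 2 × 1160 / (1.19 × 45.3² × 15.1) = 0.0629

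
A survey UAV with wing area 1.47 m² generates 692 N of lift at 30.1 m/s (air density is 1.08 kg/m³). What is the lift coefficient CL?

CL = 0.962

From L = ½ρv²S·CL, rearranging gives CL = 2L/(ρv²S).
CL = 2 × 692 / (1.08 × 30.1² × 1.47) = 0.962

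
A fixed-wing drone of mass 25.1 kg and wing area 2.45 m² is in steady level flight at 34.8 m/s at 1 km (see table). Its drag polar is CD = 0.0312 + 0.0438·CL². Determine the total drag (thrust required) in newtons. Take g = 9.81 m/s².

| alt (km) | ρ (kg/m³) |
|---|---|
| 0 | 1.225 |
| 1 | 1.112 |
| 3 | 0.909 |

D = 53.1 N

At 1 km, from the table: ρ = 1.112 kg/m³.
Weight W = mg = 25.1 × 9.81 = 246.23 N; in level flight L = W.
q = ½ρv² = ½ × 1.112 × 34.8² = 673.3 Pa.
CL = 2W/(ρv²S) = 2×246.23/(1.112×34.8²×2.45) = 0.1493.
CD = 0.0312 + 0.0438 × 0.1493² = 0.03218.
D = q·S·CD = 673.3 × 2.45 × 0.03218 = 53.08 N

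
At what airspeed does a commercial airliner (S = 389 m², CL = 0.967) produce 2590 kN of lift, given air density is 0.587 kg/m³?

L = ½ρv²S·CL ⇒ v = √(2L/(ρ·S·CL))
v = √(2 × 2.59×10^6 / (0.587 × 389 × 0.967)) = √23460 = 153 m/s

v = 153 m/s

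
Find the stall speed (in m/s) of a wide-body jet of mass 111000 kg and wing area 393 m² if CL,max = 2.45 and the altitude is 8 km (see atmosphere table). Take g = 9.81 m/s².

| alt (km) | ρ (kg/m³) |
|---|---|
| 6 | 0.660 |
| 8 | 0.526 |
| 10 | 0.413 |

At 8 km, from the table: ρ = 0.526 kg/m³.
Weight W = mg = 111000 × 9.81 = 1.089×10^6 N.
From L = ½ρV²S·CL,max = W: V_stall = √(2W/(ρSCL,max)) = √(2·1.089×10^6/(0.526·393·2.45))
V_stall = √4300 = 65.6 m/s

V_stall = 65.6 m/s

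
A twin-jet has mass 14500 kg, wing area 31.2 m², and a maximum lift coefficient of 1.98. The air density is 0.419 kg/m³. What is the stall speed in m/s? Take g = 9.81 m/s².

V_stall = 105 m/s

Stall occurs when L = W at CL,max. W = mg = 14500 × 9.81 = 1.422×10^5 N.
From L = ½ρV²S·CL,max = W: V_stall = √(2W/(ρSCL,max)) = √(2·1.422×10^5/(0.419·31.2·1.98))
V_stall = √10990 = 105 m/s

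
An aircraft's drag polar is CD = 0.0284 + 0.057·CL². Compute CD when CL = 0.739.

CD = 0.0284 + 0.057 × 0.739² = 0.0284 + 0.03113 = 0.0595

CD = 0.0595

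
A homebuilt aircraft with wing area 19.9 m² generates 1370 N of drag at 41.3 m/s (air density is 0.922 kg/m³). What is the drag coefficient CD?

From D = ½ρv²S·CD, rearranging gives CD = 2D/(ρv²S).
CD = 2 × 1370 / (0.922 × 41.3² × 19.9) = 0.0876

CD = 0.0876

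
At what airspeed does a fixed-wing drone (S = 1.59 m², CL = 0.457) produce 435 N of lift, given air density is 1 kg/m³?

v = 34.6 m/s

L = ½ρv²S·CL ⇒ v = √(2L/(ρ·S·CL))
v = √(2 × 435 / (1 × 1.59 × 0.457)) = √1197 = 34.6 m/s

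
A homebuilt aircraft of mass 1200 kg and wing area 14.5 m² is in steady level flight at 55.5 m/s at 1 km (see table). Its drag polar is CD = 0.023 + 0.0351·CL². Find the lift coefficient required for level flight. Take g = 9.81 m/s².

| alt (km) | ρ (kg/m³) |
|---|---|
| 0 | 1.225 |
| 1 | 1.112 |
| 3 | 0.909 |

At 1 km, from the table: ρ = 1.112 kg/m³.
Weight W = mg = 1200 × 9.81 = 11772 N; in level flight L = W.
q = ½ρv² = ½ × 1.112 × 55.5² = 1713 Pa.
Required CL = L/(qS) = 11772/(1713·14.5) = 0.474.

CL = 0.474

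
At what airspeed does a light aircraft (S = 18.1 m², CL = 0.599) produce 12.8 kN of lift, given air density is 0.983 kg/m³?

L = ½ρv²S·CL ⇒ v = √(2L/(ρ·S·CL))
v = √(2 × 12800 / (0.983 × 18.1 × 0.599)) = √2402 = 49 m/s

v = 49 m/s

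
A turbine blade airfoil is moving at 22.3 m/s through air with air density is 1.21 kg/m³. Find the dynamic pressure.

q = ½ρv² = ½ × 1.21 × 22.3² = 301 Pa

q = 301 Pa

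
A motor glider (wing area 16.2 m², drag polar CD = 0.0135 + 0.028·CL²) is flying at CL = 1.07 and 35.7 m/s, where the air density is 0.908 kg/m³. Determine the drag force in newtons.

D = 427 N

CD = 0.0135 + 0.028 × 1.07² = 0.04556
D = ½ρv²S·CD = ½ × 0.908 × 35.7² × 16.2 × 0.04556 = 427 N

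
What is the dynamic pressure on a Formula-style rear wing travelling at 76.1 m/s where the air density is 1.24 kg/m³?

q = 3590 Pa

q = ½ρv² = ½ × 1.24 × 76.1² = 3590 Pa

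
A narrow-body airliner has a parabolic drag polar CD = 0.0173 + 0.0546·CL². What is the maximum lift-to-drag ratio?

For CD = CD0 + K·CL², (L/D)max occurs at CL* = √(CD0/K) and equals 1/(2√(K·CD0)).
(L/D)max = 1/(2√(0.0546 × 0.0173)) = 1/(2 × 0.03073) = 16.3

(L/D)max = 16.3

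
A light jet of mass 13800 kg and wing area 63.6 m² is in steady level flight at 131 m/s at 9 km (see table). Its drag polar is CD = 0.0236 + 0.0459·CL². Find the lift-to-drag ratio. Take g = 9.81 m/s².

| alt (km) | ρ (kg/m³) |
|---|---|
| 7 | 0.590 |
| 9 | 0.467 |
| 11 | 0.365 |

L/D = 14.5

At 9 km, from the table: ρ = 0.467 kg/m³.
In steady level flight, lift balances weight: W = mg = 13800 × 9.81 = 1.3538×10^5 N.
Dynamic pressure q = 0.5 × 0.467 × 131² = 4007 Pa.
CL = W/(q·S) = 1.3538×10^5 / (4007 × 63.6) = 0.5312.
CD = 0.0236 + 0.0459 × 0.5312² = 0.03655.
L/D = CL/CD = 0.5312 / 0.03655 = 14.5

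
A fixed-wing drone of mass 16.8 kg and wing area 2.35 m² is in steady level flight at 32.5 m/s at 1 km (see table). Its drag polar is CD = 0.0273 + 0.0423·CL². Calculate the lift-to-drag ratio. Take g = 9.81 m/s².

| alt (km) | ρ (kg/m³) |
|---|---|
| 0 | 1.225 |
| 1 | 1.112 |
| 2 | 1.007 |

At 1 km, from the table: ρ = 1.112 kg/m³.
Level flight ⇒ L = W = m·g = 16.8 × 9.81 = 164.81 N.
Dynamic pressure q = 0.5 × 1.112 × 32.5² = 587.3 Pa.
CL = W/(q·S) = 164.81 / (587.3 × 2.35) = 0.1194.
CD = 0.0273 + 0.0423 × 0.1194² = 0.0279.
L/D = CL/CD = 0.1194 / 0.0279 = 4.28

L/D = 4.28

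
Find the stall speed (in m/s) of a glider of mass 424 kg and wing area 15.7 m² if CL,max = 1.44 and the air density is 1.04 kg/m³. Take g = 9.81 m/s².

V_stall = 18.8 m/s

Weight W = mg = 424 × 9.81 = 4159 N.
V_stall = √(2W/(ρ·S·CL,max)) = √(2 × 4159 / (1.04 × 15.7 × 1.44))
V_stall = √353.8 = 18.8 m/s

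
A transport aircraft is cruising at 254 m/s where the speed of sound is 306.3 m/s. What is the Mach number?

M = 0.829

M = v/a = 254 / 306.3 = 0.829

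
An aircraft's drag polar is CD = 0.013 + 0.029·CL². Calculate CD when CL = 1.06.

CD = 0.0456

CD = 0.013 + 0.029 × 1.06² = 0.013 + 0.03258 = 0.0456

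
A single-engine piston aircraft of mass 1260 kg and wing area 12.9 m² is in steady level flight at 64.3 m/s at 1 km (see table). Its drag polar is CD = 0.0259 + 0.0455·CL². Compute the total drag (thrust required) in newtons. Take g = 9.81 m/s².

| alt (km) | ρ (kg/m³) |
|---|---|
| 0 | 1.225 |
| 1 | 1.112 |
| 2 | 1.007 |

At 1 km, from the table: ρ = 1.112 kg/m³.
Weight W = mg = 1260 × 9.81 = 12361 N; in level flight L = W.
q = ½ρv² = ½ × 1.112 × 64.3² = 2299 Pa.
Required CL = L/(qS) = 12361/(2299·12.9) = 0.4168.
CD = 0.0259 + 0.0455 × 0.4168² = 0.03381.
D = q·S·CD = 2299 × 12.9 × 0.03381 = 1002 N

D = 1000 N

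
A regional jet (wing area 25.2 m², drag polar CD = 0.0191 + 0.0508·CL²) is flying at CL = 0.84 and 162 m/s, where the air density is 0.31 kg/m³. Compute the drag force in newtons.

CD = 0.0191 + 0.0508 × 0.84² = 0.05494
D = ½ρv²S·CD = ½ × 0.31 × 162² × 25.2 × 0.05494 = 5630 N

D = 5630 N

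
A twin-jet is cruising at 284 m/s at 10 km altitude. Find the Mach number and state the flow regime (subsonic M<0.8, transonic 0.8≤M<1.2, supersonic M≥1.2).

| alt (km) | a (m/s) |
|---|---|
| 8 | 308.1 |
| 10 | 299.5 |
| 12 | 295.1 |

M = 0.948 (transonic)

At 10 km, from the table: a = 299.5 m/s.
M = v/a = 284 / 299.5 = 0.948
M = 0.948 → transonic.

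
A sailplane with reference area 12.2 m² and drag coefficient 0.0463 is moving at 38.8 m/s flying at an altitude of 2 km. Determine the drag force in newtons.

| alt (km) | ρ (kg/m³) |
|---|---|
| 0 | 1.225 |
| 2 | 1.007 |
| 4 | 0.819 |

At 2 km, from the table: ρ = 1.007 kg/m³.
D = ½ρv²S·CD = ½ × 1.007 × 38.8² × 12.2 × 0.0463 = 428 N

D = 428 N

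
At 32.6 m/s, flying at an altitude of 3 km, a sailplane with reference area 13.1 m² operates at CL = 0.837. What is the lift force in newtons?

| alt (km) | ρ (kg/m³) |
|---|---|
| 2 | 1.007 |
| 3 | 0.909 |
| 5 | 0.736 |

At 3 km, from the table: ρ = 0.909 kg/m³.
L = ½ρv²S·CL = ½ × 0.909 × 32.6² × 13.1 × 0.837 = 5300 N ≈ 5.3 kN

L = 5300 N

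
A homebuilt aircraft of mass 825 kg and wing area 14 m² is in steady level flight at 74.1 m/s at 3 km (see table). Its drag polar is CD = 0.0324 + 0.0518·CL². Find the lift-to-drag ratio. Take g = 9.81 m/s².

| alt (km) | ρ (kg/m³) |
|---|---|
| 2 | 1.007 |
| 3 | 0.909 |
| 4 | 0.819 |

At 3 km, from the table: ρ = 0.909 kg/m³.
Weight W = mg = 825 × 9.81 = 8093.2 N; in level flight L = W.
q = ½ρv² = ½ × 0.909 × 74.1² = 2496 Pa.
CL = W/(q·S) = 8093.2 / (2496 × 14) = 0.2316.
CD = 0.0324 + 0.0518 × 0.2316² = 0.03518.
L/D = CL/CD = 0.2316 / 0.03518 = 6.58

L/D = 6.58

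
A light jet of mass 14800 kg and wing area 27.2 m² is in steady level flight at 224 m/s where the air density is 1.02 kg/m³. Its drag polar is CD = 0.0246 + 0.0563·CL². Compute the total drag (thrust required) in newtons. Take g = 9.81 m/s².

Level flight ⇒ L = W = m·g = 14800 × 9.81 = 1.4519×10^5 N.
q = ½ρv² = ½ × 1.02 × 224² = 25590 Pa.
CL = W/(q·S) = 1.4519×10^5 / (25590 × 27.2) = 0.2086.
CD = 0.0246 + 0.0563 × 0.2086² = 0.02705.
D = q·S·CD = 25590 × 27.2 × 0.02705 = 18830 N

D = 18800 N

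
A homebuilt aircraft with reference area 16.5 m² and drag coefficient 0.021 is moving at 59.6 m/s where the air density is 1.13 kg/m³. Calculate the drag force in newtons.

D = 695 N

D = ½ρv²S·CD = ½ × 1.13 × 59.6² × 16.5 × 0.021 = 695 N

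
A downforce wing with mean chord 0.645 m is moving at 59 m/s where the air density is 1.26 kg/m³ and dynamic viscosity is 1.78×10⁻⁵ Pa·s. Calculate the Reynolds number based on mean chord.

Re = ρ·v·c/μ = 1.26 × 59 × 0.645 / (1.78×10⁻⁵) = 2.69×10^6

Re = 2.69×10^6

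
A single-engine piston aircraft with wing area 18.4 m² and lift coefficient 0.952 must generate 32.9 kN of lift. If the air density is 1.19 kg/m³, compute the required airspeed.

v = 56.2 m/s

L = ½ρv²S·CL ⇒ v = √(2L/(ρ·S·CL))
v = √(2 × 32900 / (1.19 × 18.4 × 0.952)) = √3157 = 56.2 m/s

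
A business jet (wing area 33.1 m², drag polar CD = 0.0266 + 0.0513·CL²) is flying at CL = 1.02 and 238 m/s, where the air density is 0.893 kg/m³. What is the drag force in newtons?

D = 66900 N

CD = 0.0266 + 0.0513 × 1.02² = 0.07997
D = ½ρv²S·CD = ½ × 0.893 × 238² × 33.1 × 0.07997 = 66900 N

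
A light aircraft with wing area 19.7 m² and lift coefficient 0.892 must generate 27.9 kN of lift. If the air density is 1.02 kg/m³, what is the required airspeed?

v = 55.8 m/s

L = ½ρv²S·CL ⇒ v = √(2L/(ρ·S·CL))
v = √(2 × 27900 / (1.02 × 19.7 × 0.892)) = √3113 = 55.8 m/s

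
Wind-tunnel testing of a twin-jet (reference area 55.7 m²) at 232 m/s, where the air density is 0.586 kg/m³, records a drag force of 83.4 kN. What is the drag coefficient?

From D = ½ρv²S·CD, rearranging gives CD = 2D/(ρv²S).
CD = 2 × 83400 / (0.586 × 232² × 55.7) = 0.0949

CD = 0.0949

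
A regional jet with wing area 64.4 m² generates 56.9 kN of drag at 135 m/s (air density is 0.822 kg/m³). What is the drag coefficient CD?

From D = ½ρv²S·CD, rearranging gives CD = 2D/(ρv²S).
CD = 2 × 56900 / (0.822 × 135² × 64.4) = 0.118

CD = 0.118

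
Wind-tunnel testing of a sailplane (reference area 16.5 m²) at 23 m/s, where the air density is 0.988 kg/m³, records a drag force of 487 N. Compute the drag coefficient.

From D = ½ρv²S·CD, rearranging gives CD = 2D/(ρv²S).
CD = 2 × 487 / (0.988 × 23² × 16.5) = 0.113

CD = 0.113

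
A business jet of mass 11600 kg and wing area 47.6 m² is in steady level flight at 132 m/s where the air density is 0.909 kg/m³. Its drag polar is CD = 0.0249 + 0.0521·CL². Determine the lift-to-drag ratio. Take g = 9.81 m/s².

L/D = 10.2

Weight W = mg = 11600 × 9.81 = 1.138×10^5 N; in level flight L = W.
q = ½ρv² = ½ × 0.909 × 132² = 7919 Pa.
CL = 2W/(ρv²S) = 2×1.138×10^5/(0.909×132²×47.6) = 0.3019.
CD = 0.0249 + 0.0521 × 0.3019² = 0.02965.
L/D = CL/CD = 0.3019 / 0.02965 = 10.2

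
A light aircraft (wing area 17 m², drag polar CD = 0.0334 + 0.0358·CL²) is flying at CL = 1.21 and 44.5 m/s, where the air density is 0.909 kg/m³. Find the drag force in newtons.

D = 1310 N

CD = 0.0334 + 0.0358 × 1.21² = 0.08581
D = ½ρv²S·CD = ½ × 0.909 × 44.5² × 17 × 0.08581 = 1310 N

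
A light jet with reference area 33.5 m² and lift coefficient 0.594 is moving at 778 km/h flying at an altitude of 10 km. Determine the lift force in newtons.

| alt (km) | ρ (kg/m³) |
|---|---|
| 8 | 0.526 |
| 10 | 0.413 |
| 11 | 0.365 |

At 10 km, from the table: ρ = 0.413 kg/m³.
Convert speed: v = 778 km/h ÷ 3.6 = 216.1 m/s.
Dynamic pressure q = ½ρv² = ½ × 0.413 × 216.1² = 9644 Pa.
L = q·S·CL = 9644 × 33.5 × 0.594 = 1.92×10^5 N ≈ 192 kN

L = 1.92×10^5 N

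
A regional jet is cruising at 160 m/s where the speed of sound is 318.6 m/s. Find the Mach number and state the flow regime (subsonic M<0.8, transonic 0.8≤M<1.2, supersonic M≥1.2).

M = 0.502 (subsonic)

M = v/a = 160 / 318.6 = 0.502
M = 0.502 → subsonic.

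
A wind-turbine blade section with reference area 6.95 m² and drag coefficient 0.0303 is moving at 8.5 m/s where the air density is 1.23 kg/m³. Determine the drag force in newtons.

D = 9.36 N

Dynamic pressure q = ½ρv² = ½ × 1.23 × 8.5² = 44.43 Pa.
D = q·S·CD = 44.43 × 6.95 × 0.0303 = 9.36 N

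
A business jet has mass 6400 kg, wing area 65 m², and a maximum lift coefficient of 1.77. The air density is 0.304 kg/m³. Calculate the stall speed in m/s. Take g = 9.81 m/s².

At stall, lift equals weight: L = W = m·g = 6400 × 9.81 = 62780 N.
V_stall = √(2W/(ρ·S·CL,max)) = √(2 × 62780 / (0.304 × 65 × 1.77))
V_stall = √3590 = 59.9 m/s

V_stall = 59.9 m/s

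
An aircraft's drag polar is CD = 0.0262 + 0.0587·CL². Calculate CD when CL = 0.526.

CD = 0.0424

CD = 0.0262 + 0.0587 × 0.526² = 0.0262 + 0.01624 = 0.0424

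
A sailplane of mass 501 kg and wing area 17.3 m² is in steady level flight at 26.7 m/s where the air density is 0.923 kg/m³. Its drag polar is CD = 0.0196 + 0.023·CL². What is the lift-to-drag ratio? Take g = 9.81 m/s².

L/D = 23.5

In steady level flight, lift balances weight: W = mg = 501 × 9.81 = 4914.8 N.
q = ½ρv² = ½ × 0.923 × 26.7² = 329 Pa.
CL = W/(q·S) = 4914.8 / (329 × 17.3) = 0.8635.
CD = 0.0196 + 0.023 × 0.8635² = 0.03675.
L/D = CL/CD = 0.8635 / 0.03675 = 23.5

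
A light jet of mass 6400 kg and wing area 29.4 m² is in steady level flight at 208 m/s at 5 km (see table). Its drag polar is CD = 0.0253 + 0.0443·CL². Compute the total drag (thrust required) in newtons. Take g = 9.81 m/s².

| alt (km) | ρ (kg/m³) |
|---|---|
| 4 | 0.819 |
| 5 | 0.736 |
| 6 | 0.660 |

D = 12200 N

At 5 km, from the table: ρ = 0.736 kg/m³.
Level flight ⇒ L = W = m·g = 6400 × 9.81 = 62784 N.
q = ½ρv² = ½ × 0.736 × 208² = 15920 Pa.
CL = W/(q·S) = 62784 / (15920 × 29.4) = 0.1341.
CD = 0.0253 + 0.0443 × 0.1341² = 0.0261.
D = q·S·CD = 15920 × 29.4 × 0.0261 = 12220 N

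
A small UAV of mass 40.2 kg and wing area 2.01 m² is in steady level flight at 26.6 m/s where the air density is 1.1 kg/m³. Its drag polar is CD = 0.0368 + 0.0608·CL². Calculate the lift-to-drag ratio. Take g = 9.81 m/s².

L/D = 9.65

Level flight ⇒ L = W = m·g = 40.2 × 9.81 = 394.36 N.
q = ½ρv² = ½ × 1.1 × 26.6² = 389.2 Pa.
Required CL = L/(qS) = 394.36/(389.2·2.01) = 0.5042.
CD = 0.0368 + 0.0608 × 0.5042² = 0.05225.
L/D = CL/CD = 0.5042 / 0.05225 = 9.65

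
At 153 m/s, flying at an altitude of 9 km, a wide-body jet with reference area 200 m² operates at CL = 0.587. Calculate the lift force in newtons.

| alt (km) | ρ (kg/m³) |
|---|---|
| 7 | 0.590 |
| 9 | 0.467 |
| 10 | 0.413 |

At 9 km, from the table: ρ = 0.467 kg/m³.
L = ½ρv²S·CL = ½ × 0.467 × 153² × 200 × 0.587 = 6.42×10^5 N ≈ 642 kN

L = 6.42×10^5 N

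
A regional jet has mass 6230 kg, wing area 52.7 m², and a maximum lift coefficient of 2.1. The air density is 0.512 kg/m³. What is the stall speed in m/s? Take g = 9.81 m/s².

V_stall = 46.4 m/s

Weight W = mg = 6230 × 9.81 = 61120 N.
V_stall = √(2W/(ρ·S·CL,max)) = √(2 × 61120 / (0.512 × 52.7 × 2.1))
V_stall = √2157 = 46.4 m/s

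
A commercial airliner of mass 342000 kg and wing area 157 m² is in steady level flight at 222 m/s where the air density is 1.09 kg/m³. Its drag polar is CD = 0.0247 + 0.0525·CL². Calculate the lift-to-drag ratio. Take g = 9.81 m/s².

Weight W = mg = 342000 × 9.81 = 3.355×10^6 N; in level flight L = W.
q = ½ρv² = ½ × 1.09 × 222² = 26860 Pa.
CL = 2W/(ρv²S) = 2×3.355×10^6/(1.09×222²×157) = 0.7956.
CD = 0.0247 + 0.0525 × 0.7956² = 0.05793.
L/D = CL/CD = 0.7956 / 0.05793 = 13.7

L/D = 13.7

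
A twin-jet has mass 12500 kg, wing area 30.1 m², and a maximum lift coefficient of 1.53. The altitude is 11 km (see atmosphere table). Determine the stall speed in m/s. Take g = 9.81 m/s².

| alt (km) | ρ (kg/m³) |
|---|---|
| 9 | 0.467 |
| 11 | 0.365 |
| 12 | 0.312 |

At 11 km, from the table: ρ = 0.365 kg/m³.
Stall occurs when L = W at CL,max. W = mg = 12500 × 9.81 = 1.226×10^5 N.
From L = ½ρV²S·CL,max = W: V_stall = √(2W/(ρSCL,max)) = √(2·1.226×10^5/(0.365·30.1·1.53))
V_stall = √14590 = 121 m/s

V_stall = 121 m/s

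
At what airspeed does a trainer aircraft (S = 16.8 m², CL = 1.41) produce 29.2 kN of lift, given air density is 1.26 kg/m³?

L = ½ρv²S·CL ⇒ v = √(2L/(ρ·S·CL))
v = √(2 × 29200 / (1.26 × 16.8 × 1.41)) = √1957 = 44.2 m/s

v = 44.2 m/s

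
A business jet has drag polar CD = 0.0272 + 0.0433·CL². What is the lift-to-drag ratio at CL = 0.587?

CD = 0.0272 + 0.0433 × 0.587² = 0.04212
L/D = CL/CD = 0.587 / 0.04212 = 13.9

L/D = 13.9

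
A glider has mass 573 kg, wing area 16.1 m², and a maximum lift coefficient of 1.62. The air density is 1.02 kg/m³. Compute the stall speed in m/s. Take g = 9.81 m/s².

V_stall = 20.6 m/s

Weight W = mg = 573 × 9.81 = 5621 N.
V_stall = √(2W/(ρ·S·CL,max)) = √(2 × 5621 / (1.02 × 16.1 × 1.62))
V_stall = √422.6 = 20.6 m/s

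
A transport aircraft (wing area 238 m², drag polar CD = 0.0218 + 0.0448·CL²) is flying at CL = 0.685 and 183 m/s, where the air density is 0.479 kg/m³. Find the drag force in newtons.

CD = 0.0218 + 0.0448 × 0.685² = 0.04282
D = ½ρv²S·CD = ½ × 0.479 × 183² × 238 × 0.04282 = 81700 N

D = 81700 N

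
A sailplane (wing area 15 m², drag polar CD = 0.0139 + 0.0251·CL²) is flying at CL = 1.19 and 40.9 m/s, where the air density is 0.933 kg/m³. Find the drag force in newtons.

CD = 0.0139 + 0.0251 × 1.19² = 0.04944
D = ½ρv²S·CD = ½ × 0.933 × 40.9² × 15 × 0.04944 = 579 N

D = 579 N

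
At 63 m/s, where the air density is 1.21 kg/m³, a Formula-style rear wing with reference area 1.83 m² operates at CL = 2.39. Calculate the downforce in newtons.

L = ½ρv²S·CL = ½ × 1.21 × 63² × 1.83 × 2.39 = 10500 N ≈ 10.5 kN

L = 10500 N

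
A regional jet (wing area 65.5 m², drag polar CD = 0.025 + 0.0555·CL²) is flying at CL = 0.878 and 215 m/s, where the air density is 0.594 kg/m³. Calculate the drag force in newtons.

D = 61000 N

CD = 0.025 + 0.0555 × 0.878² = 0.06778
D = ½ρv²S·CD = ½ × 0.594 × 215² × 65.5 × 0.06778 = 61000 N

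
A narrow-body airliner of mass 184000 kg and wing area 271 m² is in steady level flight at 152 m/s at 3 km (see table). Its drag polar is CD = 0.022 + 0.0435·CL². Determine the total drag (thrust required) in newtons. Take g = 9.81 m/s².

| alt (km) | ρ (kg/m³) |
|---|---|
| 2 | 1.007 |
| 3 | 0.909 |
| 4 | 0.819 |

At 3 km, from the table: ρ = 0.909 kg/m³.
In steady level flight, lift balances weight: W = mg = 184000 × 9.81 = 1.805×10^6 N.
Dynamic pressure q = 0.5 × 0.909 × 152² = 10500 Pa.
CL = 2W/(ρv²S) = 2×1.805×10^6/(0.909×152²×271) = 0.6343.
CD = 0.022 + 0.0435 × 0.6343² = 0.0395.
D = q·S·CD = 10500 × 271 × 0.0395 = 1.124×10^5 N

D = 1.12×10^5 N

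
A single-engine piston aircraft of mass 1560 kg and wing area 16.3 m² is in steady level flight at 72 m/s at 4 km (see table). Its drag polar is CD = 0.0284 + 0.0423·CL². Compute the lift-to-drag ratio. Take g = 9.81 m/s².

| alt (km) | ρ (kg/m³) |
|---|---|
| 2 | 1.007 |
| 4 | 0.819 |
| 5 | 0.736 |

At 4 km, from the table: ρ = 0.819 kg/m³.
In steady level flight, lift balances weight: W = mg = 1560 × 9.81 = 15304 N.
Dynamic pressure q = 0.5 × 0.819 × 72² = 2123 Pa.
CL = W/(q·S) = 15304 / (2123 × 16.3) = 0.4423.
CD = 0.0284 + 0.0423 × 0.4423² = 0.03667.
L/D = CL/CD = 0.4423 / 0.03667 = 12.1

L/D = 12.1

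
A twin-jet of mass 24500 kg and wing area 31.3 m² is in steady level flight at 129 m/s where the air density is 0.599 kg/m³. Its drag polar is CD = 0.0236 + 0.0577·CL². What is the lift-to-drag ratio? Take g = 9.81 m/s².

Weight W = mg = 24500 × 9.81 = 2.4034×10^5 N; in level flight L = W.
Dynamic pressure q = 0.5 × 0.599 × 129² = 4984 Pa.
CL = 2W/(ρv²S) = 2×2.4034×10^5/(0.599×129²×31.3) = 1.541.
CD = 0.0236 + 0.0577 × 1.541² = 0.1606.
L/D = CL/CD = 1.541 / 0.1606 = 9.6

L/D = 9.6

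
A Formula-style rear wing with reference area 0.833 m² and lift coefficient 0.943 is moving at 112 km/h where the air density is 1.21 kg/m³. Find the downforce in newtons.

Convert speed: v = 112 km/h ÷ 3.6 = 31.11 m/s.
L = ½ρv²S·CL = ½ × 1.21 × 31.11² × 0.833 × 0.943 = 460 N

L = 460 N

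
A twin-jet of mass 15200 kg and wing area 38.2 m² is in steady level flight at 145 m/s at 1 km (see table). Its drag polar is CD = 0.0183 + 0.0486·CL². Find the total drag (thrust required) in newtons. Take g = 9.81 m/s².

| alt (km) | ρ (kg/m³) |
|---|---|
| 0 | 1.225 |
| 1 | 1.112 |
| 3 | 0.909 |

D = 10600 N

At 1 km, from the table: ρ = 1.112 kg/m³.
In steady level flight, lift balances weight: W = mg = 15200 × 9.81 = 1.4911×10^5 N.
Dynamic pressure q = 0.5 × 1.112 × 145² = 11690 Pa.
Required CL = L/(qS) = 1.4911×10^5/(11690·38.2) = 0.3339.
CD = 0.0183 + 0.0486 × 0.3339² = 0.02372.
D = q·S·CD = 11690 × 38.2 × 0.02372 = 10590 N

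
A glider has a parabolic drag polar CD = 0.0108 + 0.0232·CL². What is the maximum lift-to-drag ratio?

For CD = CD0 + K·CL², (L/D)max occurs at CL* = √(CD0/K) and equals 1/(2√(K·CD0)).
(L/D)max = 1/(2√(0.0232 × 0.0108)) = 1/(2 × 0.01583) = 31.6

(L/D)max = 31.6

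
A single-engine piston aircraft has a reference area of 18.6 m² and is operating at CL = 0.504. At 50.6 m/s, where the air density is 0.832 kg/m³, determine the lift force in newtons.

Dynamic pressure q = ½ρv² = ½ × 0.832 × 50.6² = 1065 Pa.
L = q·S·CL = 1065 × 18.6 × 0.504 = 9980 N ≈ 9.98 kN

L = 9980 N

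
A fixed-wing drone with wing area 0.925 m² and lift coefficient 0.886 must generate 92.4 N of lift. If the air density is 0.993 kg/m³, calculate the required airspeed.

v = 15.1 m/s

L = ½ρv²S·CL ⇒ v = √(2L/(ρ·S·CL))
v = √(2 × 92.4 / (0.993 × 0.925 × 0.886)) = √227.1 = 15.1 m/s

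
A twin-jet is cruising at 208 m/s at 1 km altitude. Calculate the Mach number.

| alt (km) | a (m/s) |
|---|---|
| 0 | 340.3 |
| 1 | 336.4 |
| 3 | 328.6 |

At 1 km, from the table: a = 336.4 m/s.
M = v/a = 208 / 336.4 = 0.618

M = 0.618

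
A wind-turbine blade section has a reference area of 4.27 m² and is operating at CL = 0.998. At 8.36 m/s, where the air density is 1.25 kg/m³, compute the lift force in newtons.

L = ½ρv²S·CL = ½ × 1.25 × 8.36² × 4.27 × 0.998 = 186 N

L = 186 N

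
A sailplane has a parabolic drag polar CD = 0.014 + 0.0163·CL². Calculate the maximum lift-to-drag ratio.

(L/D)max = 33.1

For CD = CD0 + K·CL², (L/D)max occurs at CL* = √(CD0/K) and equals 1/(2√(K·CD0)).
(L/D)max = 1/(2√(0.0163 × 0.014)) = 1/(2 × 0.01511) = 33.1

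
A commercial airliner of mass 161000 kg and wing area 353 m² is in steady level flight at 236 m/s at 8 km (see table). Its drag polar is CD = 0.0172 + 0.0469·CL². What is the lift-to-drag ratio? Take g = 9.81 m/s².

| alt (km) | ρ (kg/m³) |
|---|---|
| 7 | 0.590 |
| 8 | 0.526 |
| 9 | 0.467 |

At 8 km, from the table: ρ = 0.526 kg/m³.
In steady level flight, lift balances weight: W = mg = 161000 × 9.81 = 1.5794×10^6 N.
Dynamic pressure q = 0.5 × 0.526 × 236² = 14650 Pa.
CL = 2W/(ρv²S) = 2×1.5794×10^6/(0.526×236²×353) = 0.3055.
CD = 0.0172 + 0.0469 × 0.3055² = 0.02158.
L/D = CL/CD = 0.3055 / 0.02158 = 14.2

L/D = 14.2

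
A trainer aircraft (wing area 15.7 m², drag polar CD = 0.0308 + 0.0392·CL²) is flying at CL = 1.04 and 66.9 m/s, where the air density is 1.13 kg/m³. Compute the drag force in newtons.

D = 2910 N

CD = 0.0308 + 0.0392 × 1.04² = 0.0732
D = ½ρv²S·CD = ½ × 1.13 × 66.9² × 15.7 × 0.0732 = 2910 N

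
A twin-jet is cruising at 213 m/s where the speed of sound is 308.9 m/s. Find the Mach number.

M = v/a = 213 / 308.9 = 0.69

M = 0.69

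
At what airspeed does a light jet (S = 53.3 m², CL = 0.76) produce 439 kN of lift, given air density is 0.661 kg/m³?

L = ½ρv²S·CL ⇒ v = √(2L/(ρ·S·CL))
v = √(2 × 4.39×10^5 / (0.661 × 53.3 × 0.76)) = √32790 = 181 m/s

v = 181 m/s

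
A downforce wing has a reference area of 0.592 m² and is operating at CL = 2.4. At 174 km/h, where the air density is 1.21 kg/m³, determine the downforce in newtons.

L = 2010 N

Convert speed: v = 174 km/h ÷ 3.6 = 48.33 m/s.
Dynamic pressure q = ½ρv² = ½ × 1.21 × 48.33² = 1413 Pa.
L = q·S·CL = 1413 × 0.592 × 2.4 = 2010 N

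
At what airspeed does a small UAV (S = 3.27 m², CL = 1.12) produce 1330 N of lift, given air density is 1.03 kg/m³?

v = 26.6 m/s

L = ½ρv²S·CL ⇒ v = √(2L/(ρ·S·CL))
v = √(2 × 1330 / (1.03 × 3.27 × 1.12)) = √705.1 = 26.6 m/s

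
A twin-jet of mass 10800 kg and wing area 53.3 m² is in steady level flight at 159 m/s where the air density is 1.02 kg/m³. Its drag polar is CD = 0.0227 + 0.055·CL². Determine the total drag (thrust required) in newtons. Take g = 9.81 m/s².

Weight W = mg = 10800 × 9.81 = 1.0595×10^5 N; in level flight L = W.
Dynamic pressure q = 0.5 × 1.02 × 159² = 12890 Pa.
CL = W/(q·S) = 1.0595×10^5 / (12890 × 53.3) = 0.1542.
CD = 0.0227 + 0.055 × 0.1542² = 0.02401.
D = q·S·CD = 12890 × 53.3 × 0.02401 = 16500 N

D = 16500 N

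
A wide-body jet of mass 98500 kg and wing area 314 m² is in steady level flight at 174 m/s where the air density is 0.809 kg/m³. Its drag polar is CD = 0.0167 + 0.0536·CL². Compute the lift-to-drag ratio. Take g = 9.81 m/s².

In steady level flight, lift balances weight: W = mg = 98500 × 9.81 = 9.6628×10^5 N.
q = ½ρv² = ½ × 0.809 × 174² = 12250 Pa.
Required CL = L/(qS) = 9.6628×10^5/(12250·314) = 0.2513.
CD = 0.0167 + 0.0536 × 0.2513² = 0.02008.
L/D = CL/CD = 0.2513 / 0.02008 = 12.5

L/D = 12.5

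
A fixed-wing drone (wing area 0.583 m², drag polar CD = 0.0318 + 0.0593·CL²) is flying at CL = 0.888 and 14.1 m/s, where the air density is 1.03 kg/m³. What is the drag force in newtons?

D = 4.69 N

CD = 0.0318 + 0.0593 × 0.888² = 0.07856
D = ½ρv²S·CD = ½ × 1.03 × 14.1² × 0.583 × 0.07856 = 4.69 N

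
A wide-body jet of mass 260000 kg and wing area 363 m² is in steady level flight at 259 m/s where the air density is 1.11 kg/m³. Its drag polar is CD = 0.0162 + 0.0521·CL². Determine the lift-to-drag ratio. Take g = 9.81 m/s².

Weight W = mg = 260000 × 9.81 = 2.5506×10^6 N; in level flight L = W.
Dynamic pressure q = 0.5 × 1.11 × 259² = 37230 Pa.
CL = W/(q·S) = 2.5506×10^6 / (37230 × 363) = 0.1887.
CD = 0.0162 + 0.0521 × 0.1887² = 0.01806.
L/D = CL/CD = 0.1887 / 0.01806 = 10.5

L/D = 10.5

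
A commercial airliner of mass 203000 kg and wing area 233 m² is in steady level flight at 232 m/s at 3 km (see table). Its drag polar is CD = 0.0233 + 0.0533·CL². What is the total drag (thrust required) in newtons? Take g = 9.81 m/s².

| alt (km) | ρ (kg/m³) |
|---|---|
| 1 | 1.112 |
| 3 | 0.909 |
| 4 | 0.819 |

D = 1.7×10^5 N

At 3 km, from the table: ρ = 0.909 kg/m³.
Weight W = mg = 203000 × 9.81 = 1.9914×10^6 N; in level flight L = W.
Dynamic pressure q = 0.5 × 0.909 × 232² = 24460 Pa.
Required CL = L/(qS) = 1.9914×10^6/(24460·233) = 0.3494.
CD = 0.0233 + 0.0533 × 0.3494² = 0.02981.
D = q·S·CD = 24460 × 233 × 0.02981 = 1.699×10^5 N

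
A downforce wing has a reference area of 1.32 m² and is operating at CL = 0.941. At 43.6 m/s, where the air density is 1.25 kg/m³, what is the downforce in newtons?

L = ½ρv²S·CL = ½ × 1.25 × 43.6² × 1.32 × 0.941 = 1480 N

L = 1480 N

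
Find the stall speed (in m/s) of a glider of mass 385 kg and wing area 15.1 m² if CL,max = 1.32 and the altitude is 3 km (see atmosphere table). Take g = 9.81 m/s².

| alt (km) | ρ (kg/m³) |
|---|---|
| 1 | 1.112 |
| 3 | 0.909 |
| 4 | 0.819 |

V_stall = 20.4 m/s

At 3 km, from the table: ρ = 0.909 kg/m³.
Stall occurs when L = W at CL,max. W = mg = 385 × 9.81 = 3777 N.
From L = ½ρV²S·CL,max = W: V_stall = √(2W/(ρSCL,max)) = √(2·3777/(0.909·15.1·1.32))
V_stall = √416.9 = 20.4 m/s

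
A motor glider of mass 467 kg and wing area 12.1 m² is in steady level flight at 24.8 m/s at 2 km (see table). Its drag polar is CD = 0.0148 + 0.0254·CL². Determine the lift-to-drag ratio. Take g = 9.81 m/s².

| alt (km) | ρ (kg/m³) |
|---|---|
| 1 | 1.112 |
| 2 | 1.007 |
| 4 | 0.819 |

L/D = 23.2

At 2 km, from the table: ρ = 1.007 kg/m³.
In steady level flight, lift balances weight: W = mg = 467 × 9.81 = 4581.3 N.
Dynamic pressure q = 0.5 × 1.007 × 24.8² = 309.7 Pa.
CL = W/(q·S) = 4581.3 / (309.7 × 12.1) = 1.223.
CD = 0.0148 + 0.0254 × 1.223² = 0.05277.
L/D = CL/CD = 1.223 / 0.05277 = 23.2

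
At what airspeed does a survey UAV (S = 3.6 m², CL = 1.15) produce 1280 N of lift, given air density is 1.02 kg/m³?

v = 24.6 m/s

L = ½ρv²S·CL ⇒ v = √(2L/(ρ·S·CL))
v = √(2 × 1280 / (1.02 × 3.6 × 1.15)) = √606.2 = 24.6 m/s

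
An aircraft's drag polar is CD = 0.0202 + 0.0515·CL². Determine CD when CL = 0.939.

CD = 0.0656

CD = 0.0202 + 0.0515 × 0.939² = 0.0202 + 0.04541 = 0.0656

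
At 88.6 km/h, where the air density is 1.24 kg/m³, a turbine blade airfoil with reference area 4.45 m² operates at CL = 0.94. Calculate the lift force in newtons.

Convert speed: v = 88.6 km/h ÷ 3.6 = 24.61 m/s.
Dynamic pressure q = ½ρv² = ½ × 1.24 × 24.61² = 375.5 Pa.
L = q·S·CL = 375.5 × 4.45 × 0.94 = 1570 N

L = 1570 N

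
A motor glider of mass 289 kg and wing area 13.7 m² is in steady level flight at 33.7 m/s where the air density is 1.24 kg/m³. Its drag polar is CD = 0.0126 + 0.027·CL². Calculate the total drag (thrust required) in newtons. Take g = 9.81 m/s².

D = 144 N

In steady level flight, lift balances weight: W = mg = 289 × 9.81 = 2835.1 N.
q = ½ρv² = ½ × 1.24 × 33.7² = 704.1 Pa.
Required CL = L/(qS) = 2835.1/(704.1·13.7) = 0.2939.
CD = 0.0126 + 0.027 × 0.2939² = 0.01493.
D = q·S·CD = 704.1 × 13.7 × 0.01493 = 144 N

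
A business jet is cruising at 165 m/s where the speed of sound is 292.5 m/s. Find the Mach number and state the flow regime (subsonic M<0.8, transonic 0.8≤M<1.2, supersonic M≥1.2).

M = 0.564 (subsonic)

M = v/a = 165 / 292.5 = 0.564
M = 0.564 → subsonic.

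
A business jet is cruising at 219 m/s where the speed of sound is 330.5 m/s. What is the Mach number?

M = v/a = 219 / 330.5 = 0.663

M = 0.663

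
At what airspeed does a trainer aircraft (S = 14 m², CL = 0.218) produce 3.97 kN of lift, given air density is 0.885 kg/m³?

L = ½ρv²S·CL ⇒ v = √(2L/(ρ·S·CL))
v = √(2 × 3970 / (0.885 × 14 × 0.218)) = √2940 = 54.2 m/s

v = 54.2 m/s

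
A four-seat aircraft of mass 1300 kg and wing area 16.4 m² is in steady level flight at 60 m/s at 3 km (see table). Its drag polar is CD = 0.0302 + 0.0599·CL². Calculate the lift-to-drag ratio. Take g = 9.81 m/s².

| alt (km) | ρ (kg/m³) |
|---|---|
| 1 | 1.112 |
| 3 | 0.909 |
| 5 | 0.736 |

L/D = 10.9

At 3 km, from the table: ρ = 0.909 kg/m³.
Level flight ⇒ L = W = m·g = 1300 × 9.81 = 12753 N.
Dynamic pressure q = 0.5 × 0.909 × 60² = 1636 Pa.
CL = 2W/(ρv²S) = 2×12753/(0.909×60²×16.4) = 0.4753.
CD = 0.0302 + 0.0599 × 0.4753² = 0.04373.
L/D = CL/CD = 0.4753 / 0.04373 = 10.9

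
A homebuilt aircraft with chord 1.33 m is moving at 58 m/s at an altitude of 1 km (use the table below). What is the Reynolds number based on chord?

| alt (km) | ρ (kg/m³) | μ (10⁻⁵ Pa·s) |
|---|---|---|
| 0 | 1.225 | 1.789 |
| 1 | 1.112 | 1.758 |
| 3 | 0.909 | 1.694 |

At 1 km, from the table: ρ = 1.112 kg/m³, μ = 1.758×10⁻⁵ Pa·s.
Re = ρ·v·c/μ = 1.112 × 58 × 1.33 / (1.758×10⁻⁵) = 4.88×10^6

Re = 4.88×10^6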